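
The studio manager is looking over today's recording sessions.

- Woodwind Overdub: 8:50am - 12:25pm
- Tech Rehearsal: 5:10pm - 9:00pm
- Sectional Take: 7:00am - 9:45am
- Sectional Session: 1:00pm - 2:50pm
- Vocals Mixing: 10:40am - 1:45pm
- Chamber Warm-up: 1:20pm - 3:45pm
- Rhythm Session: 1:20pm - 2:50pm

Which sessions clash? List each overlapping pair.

Chamber Warm-up & Rhythm Session, Chamber Warm-up & Sectional Session, Chamber Warm-up & Vocals Mixing, Rhythm Session & Sectional Session, Rhythm Session & Vocals Mixing, Sectional Session & Vocals Mixing, Sectional Take & Woodwind Overdub, Vocals Mixing & Woodwind Overdub

Sorted by start: Sectional Take, Woodwind Overdub, Vocals Mixing, Sectional Session, Chamber Warm-up, Rhythm Session, Tech Rehearsal.
Woodwind Overdub starts before Sectional Take ends → Sectional Take and Woodwind Overdub overlap.
Vocals Mixing starts after Sectional Take ends, so nothing later overlaps Sectional Take either.
Vocals Mixing starts before Woodwind Overdub ends → Woodwind Overdub and Vocals Mixing overlap.
Sectional Session starts after Woodwind Overdub ends, so nothing later overlaps Woodwind Overdub either.
Sectional Session starts before Vocals Mixing ends → Vocals Mixing and Sectional Session overlap.
Chamber Warm-up starts before Vocals Mixing ends → Vocals Mixing and Chamber Warm-up overlap.
Rhythm Session starts before Vocals Mixing ends → Vocals Mixing and Rhythm Session overlap.
Tech Rehearsal starts after Vocals Mixing ends.
Chamber Warm-up starts before Sectional Session ends → Sectional Session and Chamber Warm-up overlap.
Rhythm Session starts before Sectional Session ends → Sectional Session and Rhythm Session overlap.
Tech Rehearsal starts after Sectional Session ends.
Rhythm Session starts before Chamber Warm-up ends → Chamber Warm-up and Rhythm Session overlap.
Tech Rehearsal starts after Chamber Warm-up ends.
Tech Rehearsal starts after Rhythm Session ends.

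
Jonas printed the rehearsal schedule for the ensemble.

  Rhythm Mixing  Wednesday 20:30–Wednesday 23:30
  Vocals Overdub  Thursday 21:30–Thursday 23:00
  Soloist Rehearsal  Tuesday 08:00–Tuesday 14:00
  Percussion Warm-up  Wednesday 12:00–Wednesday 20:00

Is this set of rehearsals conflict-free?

Check each pair: they overlap iff neither finishes before the other starts.
Sorted by start: Soloist Rehearsal, Percussion Warm-up, Rhythm Mixing, Vocals Overdub.
Percussion Warm-up starts after Soloist Rehearsal ends — done with Soloist Rehearsal.
Rhythm Mixing starts after Percussion Warm-up ends — done with Percussion Warm-up.
Vocals Overdub starts after Rhythm Mixing ends.
Every pair is clear; the schedule has no overlaps.

Yes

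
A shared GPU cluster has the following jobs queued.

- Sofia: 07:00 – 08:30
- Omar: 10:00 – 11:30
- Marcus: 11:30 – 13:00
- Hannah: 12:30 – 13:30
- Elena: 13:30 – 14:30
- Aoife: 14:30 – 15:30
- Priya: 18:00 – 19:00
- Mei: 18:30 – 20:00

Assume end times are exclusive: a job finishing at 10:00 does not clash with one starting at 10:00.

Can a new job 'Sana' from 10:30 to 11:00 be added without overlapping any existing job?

Sofia: ends 08:30 at or before Sana starts 10:30 → clear.
Omar: starts 10:00 before Sana ends 11:00, and ends 11:30 after Sana starts 10:30 → overlap.
Marcus: starts 11:30 at or after Sana ends 11:00 → clear.
Hannah: starts 12:30 at or after Sana ends 11:00 → clear.
Elena: starts 13:30 at or after Sana ends 11:00 → clear.
Aoife: starts 14:30 at or after Sana ends 11:00 → clear.
Priya: starts 18:00 at or after Sana ends 11:00 → clear.
Mei: starts 18:30 at or after Sana ends 11:00 → clear.
Sana overlaps Omar.

No — it overlaps Omar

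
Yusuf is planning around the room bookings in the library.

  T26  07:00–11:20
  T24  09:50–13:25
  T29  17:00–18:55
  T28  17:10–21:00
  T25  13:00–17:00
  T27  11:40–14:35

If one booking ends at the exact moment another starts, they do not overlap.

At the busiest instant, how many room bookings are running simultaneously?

Walk through starts and ends in time order (an end at T is processed before a start at T):
07:00 start T26 → 1
09:50 start T24 → 2
11:20 end T26 → 1
11:40 start T27 → 2
13:00 start T25 → 3
13:25 end T24 → 2
14:35 end T27 → 1
17:00 end T25 → 0
17:00 start T29 → 1
17:10 start T28 → 2
18:55 end T29 → 1
21:00 end T28 → 0
Peak is 3, at 13:00 (T24, T25, T27).

3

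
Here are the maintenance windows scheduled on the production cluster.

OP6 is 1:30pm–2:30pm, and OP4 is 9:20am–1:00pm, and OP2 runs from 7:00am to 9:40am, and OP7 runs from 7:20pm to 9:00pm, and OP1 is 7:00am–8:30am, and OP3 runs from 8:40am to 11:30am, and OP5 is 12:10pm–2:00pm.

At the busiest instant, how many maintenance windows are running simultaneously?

Sweep the timeline, counting +1 at each start and −1 at each end (ends before starts at a tie):
7:00am start OP1 → 1
7:00am start OP2 → 2
8:30am end OP1 → 1
8:40am start OP3 → 2
9:20am start OP4 → 3
9:40am end OP2 → 2
11:30am end OP3 → 1
12:10pm start OP5 → 2
1:00pm end OP4 → 1
1:30pm start OP6 → 2
2:00pm end OP5 → 1
2:30pm end OP6 → 0
7:20pm start OP7 → 1
9:00pm end OP7 → 0
Peak is 3, at 9:20am (OP2, OP3, OP4).

3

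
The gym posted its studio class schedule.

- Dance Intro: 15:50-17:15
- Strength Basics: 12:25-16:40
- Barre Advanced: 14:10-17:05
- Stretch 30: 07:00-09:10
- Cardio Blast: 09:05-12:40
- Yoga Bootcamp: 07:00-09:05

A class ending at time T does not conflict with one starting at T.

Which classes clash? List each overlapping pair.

Sorted by start: Yoga Bootcamp, Stretch 30, Cardio Blast, Strength Basics, Barre Advanced, Dance Intro.
Stretch 30 starts before Yoga Bootcamp ends → Yoga Bootcamp and Stretch 30 overlap.
Cardio Blast starts exactly when Yoga Bootcamp ends (back-to-back, no overlap), so Yoga Bootcamp has no further overlaps.
Cardio Blast starts before Stretch 30 ends → Stretch 30 and Cardio Blast overlap.
Strength Basics starts after Stretch 30 ends, so Stretch 30 has no further overlaps.
Strength Basics starts before Cardio Blast ends → Cardio Blast and Strength Basics overlap.
Barre Advanced starts after Cardio Blast ends, so Cardio Blast has no further overlaps.
Barre Advanced starts before Strength Basics ends → Strength Basics and Barre Advanced overlap.
Dance Intro starts before Strength Basics ends → Strength Basics and Dance Intro overlap.
Dance Intro starts before Barre Advanced ends → Barre Advanced and Dance Intro overlap.

Barre Advanced & Dance Intro, Barre Advanced & Strength Basics, Cardio Blast & Strength Basics, Cardio Blast & Stretch 30, Dance Intro & Strength Basics, Stretch 30 & Yoga Bootcamp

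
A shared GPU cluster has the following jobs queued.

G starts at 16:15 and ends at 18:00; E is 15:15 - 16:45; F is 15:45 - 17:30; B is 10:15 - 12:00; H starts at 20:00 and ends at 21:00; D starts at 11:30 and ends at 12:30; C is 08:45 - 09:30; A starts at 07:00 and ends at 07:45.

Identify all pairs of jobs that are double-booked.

Sorted by start: A, C, B, D, E, F, G, H.
C starts after A ends — done with A.
B starts after C ends — done with C.
D starts before B ends → B and D overlap.
E starts after B ends — done with B.
E starts after D ends — done with D.
F starts before E ends → E and F overlap.
G starts before E ends → E and G overlap.
H starts after E ends.
G starts before F ends → F and G overlap.
H starts after F ends.
H starts after G ends.

B & D, E & F, E & G, F & G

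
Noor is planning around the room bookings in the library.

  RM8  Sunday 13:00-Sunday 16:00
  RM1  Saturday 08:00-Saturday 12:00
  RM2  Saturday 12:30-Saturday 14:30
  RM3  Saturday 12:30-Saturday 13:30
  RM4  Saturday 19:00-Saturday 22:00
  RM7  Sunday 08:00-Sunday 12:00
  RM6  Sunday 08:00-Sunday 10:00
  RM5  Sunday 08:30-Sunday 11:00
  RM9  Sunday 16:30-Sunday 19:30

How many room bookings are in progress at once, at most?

3

Sweep the timeline, counting +1 at each start and −1 at each end (ends before starts at a tie):
Saturday 08:00 start RM1 → 1
Saturday 12:00 end RM1 → 0
Saturday 12:30 start RM2 → 1
Saturday 12:30 start RM3 → 2
Saturday 13:30 end RM3 → 1
Saturday 14:30 end RM2 → 0
Saturday 19:00 start RM4 → 1
Saturday 22:00 end RM4 → 0
Sunday 08:00 start RM6 → 1
Sunday 08:00 start RM7 → 2
Sunday 08:30 start RM5 → 3
Sunday 10:00 end RM6 → 2
Sunday 11:00 end RM5 → 1
Sunday 12:00 end RM7 → 0
Sunday 13:00 start RM8 → 1
Sunday 16:00 end RM8 → 0
Sunday 16:30 start RM9 → 1
Sunday 19:30 end RM9 → 0
Peak is 3, at Sunday 08:30 (RM5, RM6, RM7).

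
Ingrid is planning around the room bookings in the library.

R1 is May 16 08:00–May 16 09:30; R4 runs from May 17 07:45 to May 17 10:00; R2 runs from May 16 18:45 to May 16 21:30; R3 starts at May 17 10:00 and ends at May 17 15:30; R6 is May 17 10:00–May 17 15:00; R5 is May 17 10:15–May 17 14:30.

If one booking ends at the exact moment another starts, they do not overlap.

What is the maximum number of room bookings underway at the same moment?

3

Walk through starts and ends in time order (an end at T is processed before a start at T):
May 16 08:00 start R1 → 1
May 16 09:30 end R1 → 0
May 16 18:45 start R2 → 1
May 16 21:30 end R2 → 0
May 17 07:45 start R4 → 1
May 17 10:00 end R4 → 0
May 17 10:00 start R3 → 1
May 17 10:00 start R6 → 2
May 17 10:15 start R5 → 3
May 17 14:30 end R5 → 2
May 17 15:00 end R6 → 1
May 17 15:30 end R3 → 0
Peak is 3, at May 17 10:15 (R3, R5, R6).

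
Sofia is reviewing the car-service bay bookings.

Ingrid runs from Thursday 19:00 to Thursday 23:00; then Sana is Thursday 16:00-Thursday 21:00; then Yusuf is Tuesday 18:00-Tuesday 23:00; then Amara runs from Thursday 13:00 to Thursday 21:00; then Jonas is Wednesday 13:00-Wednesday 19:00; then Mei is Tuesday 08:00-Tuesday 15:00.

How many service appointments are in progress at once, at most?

Sort all start/end points and keep a running count:
Tuesday 08:00 start Mei → 1
Tuesday 15:00 end Mei → 0
Tuesday 18:00 start Yusuf → 1
Tuesday 23:00 end Yusuf → 0
Wednesday 13:00 start Jonas → 1
Wednesday 19:00 end Jonas → 0
Thursday 13:00 start Amara → 1
Thursday 16:00 start Sana → 2
Thursday 19:00 start Ingrid → 3
Thursday 21:00 end Amara → 2
Thursday 21:00 end Sana → 1
Thursday 23:00 end Ingrid → 0
Peak is 3, at Thursday 19:00 (Amara, Ingrid, Sana).

3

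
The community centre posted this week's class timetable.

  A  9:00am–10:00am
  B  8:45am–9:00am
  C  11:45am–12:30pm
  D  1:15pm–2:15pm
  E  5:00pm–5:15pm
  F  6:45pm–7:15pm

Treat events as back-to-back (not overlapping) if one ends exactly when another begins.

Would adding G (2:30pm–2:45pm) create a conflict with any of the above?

B: ends 9:00am at or before G starts 2:30pm → clear.
A: ends 10:00am at or before G starts 2:30pm → clear.
C: ends 12:30pm at or before G starts 2:30pm → clear.
D: ends 2:15pm at or before G starts 2:30pm → clear.
E: starts 5:00pm at or after G ends 2:45pm → clear.
F: starts 6:45pm at or after G ends 2:45pm → clear.

No — it doesn't clash with anything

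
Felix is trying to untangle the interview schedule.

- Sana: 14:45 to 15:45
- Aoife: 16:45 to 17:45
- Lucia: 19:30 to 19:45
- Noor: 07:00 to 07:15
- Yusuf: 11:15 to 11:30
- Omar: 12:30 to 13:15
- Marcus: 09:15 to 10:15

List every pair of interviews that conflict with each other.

none

Sorted by start: Noor, Marcus, Yusuf, Omar, Sana, Aoife, Lucia.
Marcus starts after Noor ends — done with Noor.
Yusuf starts after Marcus ends — done with Marcus.
Omar starts after Yusuf ends — done with Yusuf.
Sana starts after Omar ends — done with Omar.
Aoife starts after Sana ends — done with Sana.
Lucia starts after Aoife ends.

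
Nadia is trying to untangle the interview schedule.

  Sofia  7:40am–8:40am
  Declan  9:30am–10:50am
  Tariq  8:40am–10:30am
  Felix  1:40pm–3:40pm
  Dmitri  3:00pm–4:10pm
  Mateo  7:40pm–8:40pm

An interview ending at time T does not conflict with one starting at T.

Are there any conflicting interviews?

Yes

Two intervals overlap when each starts before the other ends.
Sorted by start: Sofia, Tariq, Declan, Felix, Dmitri, Mateo.
Tariq starts exactly when Sofia ends (back-to-back, no overlap), so Sofia has no further overlaps.
Declan starts before Tariq ends → Tariq and Declan overlap.
That's a conflict, so the schedule is not conflict-free.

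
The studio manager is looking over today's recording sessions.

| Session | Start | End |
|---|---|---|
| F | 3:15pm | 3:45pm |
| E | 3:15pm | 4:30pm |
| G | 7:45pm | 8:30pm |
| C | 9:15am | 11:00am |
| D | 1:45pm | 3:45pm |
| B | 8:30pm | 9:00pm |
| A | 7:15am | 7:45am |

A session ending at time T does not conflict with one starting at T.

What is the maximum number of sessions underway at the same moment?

Sweep the timeline, counting +1 at each start and −1 at each end (ends before starts at a tie):
7:15am start A → 1
7:45am end A → 0
9:15am start C → 1
11:00am end C → 0
1:45pm start D → 1
3:15pm start E → 2
3:15pm start F → 3
3:45pm end D → 2
3:45pm end F → 1
4:30pm end E → 0
7:45pm start G → 1
8:30pm end G → 0
8:30pm start B → 1
9:00pm end B → 0
Peak is 3, at 3:15pm (D, E, F).

3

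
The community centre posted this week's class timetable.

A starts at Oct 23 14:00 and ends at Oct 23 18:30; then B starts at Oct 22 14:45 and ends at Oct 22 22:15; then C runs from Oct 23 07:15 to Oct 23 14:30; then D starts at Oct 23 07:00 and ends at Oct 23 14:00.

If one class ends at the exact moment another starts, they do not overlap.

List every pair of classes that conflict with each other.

A & C, C & D

Sorted by start: B, D, C, A.
D starts after B ends, so B has no further overlaps.
C starts before D ends → D and C overlap.
A starts exactly when D ends (back-to-back, no overlap).
A starts before C ends → C and A overlap.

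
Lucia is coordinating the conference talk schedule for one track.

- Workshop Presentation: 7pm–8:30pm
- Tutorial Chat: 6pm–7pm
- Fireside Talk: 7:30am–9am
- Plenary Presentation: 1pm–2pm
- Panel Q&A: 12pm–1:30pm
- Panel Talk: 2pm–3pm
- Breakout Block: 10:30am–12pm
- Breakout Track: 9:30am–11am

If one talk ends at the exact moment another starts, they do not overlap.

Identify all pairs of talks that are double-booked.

Breakout Block & Breakout Track, Panel Q&A & Plenary Presentation

Sorted by start: Fireside Talk, Breakout Track, Breakout Block, Panel Q&A, Plenary Presentation, Panel Talk, Tutorial Chat, Workshop Presentation.
Breakout Track starts after Fireside Talk ends — done with Fireside Talk.
Breakout Block starts before Breakout Track ends → Breakout Track and Breakout Block overlap.
Panel Q&A starts after Breakout Track ends — done with Breakout Track.
Panel Q&A starts exactly when Breakout Block ends (back-to-back, no overlap) — done with Breakout Block.
Plenary Presentation starts before Panel Q&A ends → Panel Q&A and Plenary Presentation overlap.
Panel Talk starts after Panel Q&A ends — done with Panel Q&A.
Panel Talk starts exactly when Plenary Presentation ends (back-to-back, no overlap) — done with Plenary Presentation.
Tutorial Chat starts after Panel Talk ends — done with Panel Talk.
Workshop Presentation starts exactly when Tutorial Chat ends (back-to-back, no overlap).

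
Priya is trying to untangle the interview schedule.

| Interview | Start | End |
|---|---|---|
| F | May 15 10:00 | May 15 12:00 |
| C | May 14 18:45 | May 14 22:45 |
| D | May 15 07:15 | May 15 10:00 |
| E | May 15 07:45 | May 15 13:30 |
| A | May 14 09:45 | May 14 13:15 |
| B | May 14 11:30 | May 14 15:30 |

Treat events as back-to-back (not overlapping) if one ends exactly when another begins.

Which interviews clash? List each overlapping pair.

A & B, D & E, E & F

Two intervals overlap when each starts before the other ends.
Sorted by start: A, B, C, D, E, F.
B starts before A ends → A and B overlap.
C starts after A ends, so nothing later overlaps A either.
C starts after B ends, so nothing later overlaps B either.
D starts after C ends, so nothing later overlaps C either.
E starts before D ends → D and E overlap.
F starts exactly when D ends (back-to-back, no overlap).
F starts before E ends → E and F overlap.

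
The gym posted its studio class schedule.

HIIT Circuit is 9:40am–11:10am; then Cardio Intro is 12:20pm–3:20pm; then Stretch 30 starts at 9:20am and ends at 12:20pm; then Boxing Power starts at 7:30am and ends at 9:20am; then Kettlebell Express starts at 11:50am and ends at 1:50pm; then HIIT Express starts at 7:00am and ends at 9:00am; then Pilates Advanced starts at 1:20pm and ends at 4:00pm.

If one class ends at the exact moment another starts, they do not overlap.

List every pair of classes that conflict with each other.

Check each pair: they overlap iff neither finishes before the other starts.
Sorted by start: HIIT Express, Boxing Power, Stretch 30, HIIT Circuit, Kettlebell Express, Cardio Intro, Pilates Advanced.
Boxing Power starts before HIIT Express ends → HIIT Express and Boxing Power overlap.
Stretch 30 starts after HIIT Express ends, so HIIT Express has no further overlaps.
Stretch 30 starts exactly when Boxing Power ends (back-to-back, no overlap), so Boxing Power has no further overlaps.
HIIT Circuit starts before Stretch 30 ends → Stretch 30 and HIIT Circuit overlap.
Kettlebell Express starts before Stretch 30 ends → Stretch 30 and Kettlebell Express overlap.
Cardio Intro starts exactly when Stretch 30 ends (back-to-back, no overlap), so Stretch 30 has no further overlaps.
Kettlebell Express starts after HIIT Circuit ends, so HIIT Circuit has no further overlaps.
Cardio Intro starts before Kettlebell Express ends → Kettlebell Express and Cardio Intro overlap.
Pilates Advanced starts before Kettlebell Express ends → Kettlebell Express and Pilates Advanced overlap.
Pilates Advanced starts before Cardio Intro ends → Cardio Intro and Pilates Advanced overlap.

Boxing Power & HIIT Express, Cardio Intro & Kettlebell Express, Cardio Intro & Pilates Advanced, HIIT Circuit & Stretch 30, Kettlebell Express & Pilates Advanced, Kettlebell Express & Stretch 30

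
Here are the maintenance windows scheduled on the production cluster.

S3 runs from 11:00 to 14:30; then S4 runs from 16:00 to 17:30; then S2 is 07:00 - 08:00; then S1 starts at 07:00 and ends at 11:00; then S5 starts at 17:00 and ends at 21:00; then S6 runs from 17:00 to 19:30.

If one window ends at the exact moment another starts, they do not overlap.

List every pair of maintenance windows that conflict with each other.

Two intervals overlap when each starts before the other ends.
Sorted by start: S1, S2, S3, S4, S5, S6.
S2 starts before S1 ends → S1 and S2 overlap.
S3 starts exactly when S1 ends (back-to-back, no overlap), so nothing later overlaps S1 either.
S3 starts after S2 ends, so nothing later overlaps S2 either.
S4 starts after S3 ends, so nothing later overlaps S3 either.
S5 starts before S4 ends → S4 and S5 overlap.
S6 starts before S4 ends → S4 and S6 overlap.
S6 starts before S5 ends → S5 and S6 overlap.

S1 & S2, S4 & S5, S4 & S6, S5 & S6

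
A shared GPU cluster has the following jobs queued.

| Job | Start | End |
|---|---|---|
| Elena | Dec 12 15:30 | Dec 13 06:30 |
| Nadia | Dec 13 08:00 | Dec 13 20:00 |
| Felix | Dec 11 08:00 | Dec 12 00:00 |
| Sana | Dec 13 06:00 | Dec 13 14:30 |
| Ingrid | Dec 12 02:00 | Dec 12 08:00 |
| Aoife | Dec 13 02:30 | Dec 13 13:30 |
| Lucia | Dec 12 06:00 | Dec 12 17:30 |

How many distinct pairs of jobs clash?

7

Sorted by start: Felix, Ingrid, Lucia, Elena, Aoife, Sana, Nadia.
Ingrid starts after Felix ends, so Felix has no further overlaps.
Lucia starts before Ingrid ends → Ingrid and Lucia overlap.
Elena starts after Ingrid ends, so Ingrid has no further overlaps.
Elena starts before Lucia ends → Lucia and Elena overlap.
Aoife starts after Lucia ends, so Lucia has no further overlaps.
Aoife starts before Elena ends → Elena and Aoife overlap.
Sana starts before Elena ends → Elena and Sana overlap.
Nadia starts after Elena ends.
Sana starts before Aoife ends → Aoife and Sana overlap.
Nadia starts before Aoife ends → Aoife and Nadia overlap.
Nadia starts before Sana ends → Sana and Nadia overlap.
Overlapping pairs: Aoife & Elena, Aoife & Nadia, Aoife & Sana, Elena & Lucia, Elena & Sana, Ingrid & Lucia, Nadia & Sana — 7 in total.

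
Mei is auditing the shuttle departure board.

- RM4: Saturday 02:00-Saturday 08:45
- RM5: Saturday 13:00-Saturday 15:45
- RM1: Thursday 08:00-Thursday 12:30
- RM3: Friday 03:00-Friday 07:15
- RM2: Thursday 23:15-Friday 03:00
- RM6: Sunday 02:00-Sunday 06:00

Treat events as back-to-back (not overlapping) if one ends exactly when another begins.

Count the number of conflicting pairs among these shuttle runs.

0

Sorted by start: RM1, RM2, RM3, RM4, RM5, RM6.
RM2 starts after RM1 ends; RM1 is clear from here.
RM3 starts exactly when RM2 ends (back-to-back, no overlap); RM2 is clear from here.
RM4 starts after RM3 ends; RM3 is clear from here.
RM5 starts after RM4 ends; RM4 is clear from here.
RM6 starts after RM5 ends.
No pair overlaps.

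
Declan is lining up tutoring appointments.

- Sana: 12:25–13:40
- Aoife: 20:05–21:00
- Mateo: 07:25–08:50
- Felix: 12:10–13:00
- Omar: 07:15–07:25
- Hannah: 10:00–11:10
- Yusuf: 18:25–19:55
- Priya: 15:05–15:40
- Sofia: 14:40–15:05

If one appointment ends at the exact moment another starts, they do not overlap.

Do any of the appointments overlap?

Sorted by start: Omar, Mateo, Hannah, Felix, Sana, Sofia, Priya, Yusuf, Aoife.
Mateo starts exactly when Omar ends (back-to-back, no overlap), so nothing later overlaps Omar either.
Hannah starts after Mateo ends, so nothing later overlaps Mateo either.
Felix starts after Hannah ends, so nothing later overlaps Hannah either.
Sana starts before Felix ends → Felix and Sana overlap.
That's a conflict, so the schedule is not conflict-free.

Yes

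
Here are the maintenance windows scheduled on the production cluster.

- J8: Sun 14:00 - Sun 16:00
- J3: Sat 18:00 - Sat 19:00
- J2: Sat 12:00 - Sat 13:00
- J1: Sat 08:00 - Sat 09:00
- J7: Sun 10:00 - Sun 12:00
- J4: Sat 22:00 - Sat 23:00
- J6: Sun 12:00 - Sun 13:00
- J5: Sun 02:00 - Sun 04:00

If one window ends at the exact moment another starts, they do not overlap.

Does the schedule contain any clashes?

No

Sorted by start: J1, J2, J3, J4, J5, J7, J6, J8.
J2 starts after J1 ends, so nothing later overlaps J1 either.
J3 starts after J2 ends, so nothing later overlaps J2 either.
J4 starts after J3 ends, so nothing later overlaps J3 either.
J5 starts after J4 ends, so nothing later overlaps J4 either.
J7 starts after J5 ends, so nothing later overlaps J5 either.
J6 starts exactly when J7 ends (back-to-back, no overlap), so nothing later overlaps J7 either.
J8 starts after J6 ends.
Every pair is clear; the schedule has no overlaps.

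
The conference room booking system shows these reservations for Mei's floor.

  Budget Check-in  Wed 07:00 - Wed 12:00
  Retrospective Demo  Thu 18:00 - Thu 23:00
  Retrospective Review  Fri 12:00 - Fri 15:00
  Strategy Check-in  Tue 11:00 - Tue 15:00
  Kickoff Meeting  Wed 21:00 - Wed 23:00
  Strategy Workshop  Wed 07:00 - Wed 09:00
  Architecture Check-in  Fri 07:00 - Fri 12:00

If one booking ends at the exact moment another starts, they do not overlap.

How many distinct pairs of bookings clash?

1

Check each pair: they overlap iff neither finishes before the other starts.
Sorted by start: Strategy Check-in, Strategy Workshop, Budget Check-in, Kickoff Meeting, Retrospective Demo, Architecture Check-in, Retrospective Review.
Strategy Workshop starts after Strategy Check-in ends — done with Strategy Check-in.
Budget Check-in starts before Strategy Workshop ends → Strategy Workshop and Budget Check-in overlap.
Kickoff Meeting starts after Strategy Workshop ends — done with Strategy Workshop.
Kickoff Meeting starts after Budget Check-in ends — done with Budget Check-in.
Retrospective Demo starts after Kickoff Meeting ends — done with Kickoff Meeting.
Architecture Check-in starts after Retrospective Demo ends — done with Retrospective Demo.
Retrospective Review starts exactly when Architecture Check-in ends (back-to-back, no overlap).
Overlapping pairs: Budget Check-in & Strategy Workshop — 1 in total.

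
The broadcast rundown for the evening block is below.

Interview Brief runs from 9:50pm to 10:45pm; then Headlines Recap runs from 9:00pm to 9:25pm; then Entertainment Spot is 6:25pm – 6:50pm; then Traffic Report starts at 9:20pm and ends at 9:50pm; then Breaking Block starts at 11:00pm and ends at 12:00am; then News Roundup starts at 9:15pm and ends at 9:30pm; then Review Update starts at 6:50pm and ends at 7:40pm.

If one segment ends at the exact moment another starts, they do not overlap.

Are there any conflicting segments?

Sorted by start: Entertainment Spot, Review Update, Headlines Recap, News Roundup, Traffic Report, Interview Brief, Breaking Block.
Review Update starts exactly when Entertainment Spot ends (back-to-back, no overlap), so nothing later overlaps Entertainment Spot either.
Headlines Recap starts after Review Update ends, so nothing later overlaps Review Update either.
News Roundup starts before Headlines Recap ends → Headlines Recap and News Roundup overlap.
That's a conflict, so the schedule is not conflict-free.

Yes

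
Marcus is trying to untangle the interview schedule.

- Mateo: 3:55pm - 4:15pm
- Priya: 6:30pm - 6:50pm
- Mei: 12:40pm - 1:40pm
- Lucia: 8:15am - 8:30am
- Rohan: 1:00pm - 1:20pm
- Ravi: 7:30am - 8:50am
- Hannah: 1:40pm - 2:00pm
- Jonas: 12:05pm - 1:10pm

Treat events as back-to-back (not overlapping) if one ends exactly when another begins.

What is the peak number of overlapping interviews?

3

Sweep the timeline, counting +1 at each start and −1 at each end (ends before starts at a tie):
7:30am start Ravi → 1
8:15am start Lucia → 2
8:30am end Lucia → 1
8:50am end Ravi → 0
12:05pm start Jonas → 1
12:40pm start Mei → 2
1:00pm start Rohan → 3
1:10pm end Jonas → 2
1:20pm end Rohan → 1
1:40pm end Mei → 0
1:40pm start Hannah → 1
2:00pm end Hannah → 0
3:55pm start Mateo → 1
4:15pm end Mateo → 0
6:30pm start Priya → 1
6:50pm end Priya → 0
Peak is 3, at 1:00pm (Jonas, Mei, Rohan).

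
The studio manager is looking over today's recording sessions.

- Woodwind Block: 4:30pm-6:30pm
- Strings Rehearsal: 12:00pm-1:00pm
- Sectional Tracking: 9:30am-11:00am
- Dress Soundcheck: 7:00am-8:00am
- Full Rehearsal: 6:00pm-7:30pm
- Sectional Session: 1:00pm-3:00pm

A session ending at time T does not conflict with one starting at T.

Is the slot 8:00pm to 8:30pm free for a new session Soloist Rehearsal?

Dress Soundcheck: ends 8:00am at or before Soloist Rehearsal starts 8:00pm → clear.
Sectional Tracking: ends 11:00am at or before Soloist Rehearsal starts 8:00pm → clear.
Strings Rehearsal: ends 1:00pm at or before Soloist Rehearsal starts 8:00pm → clear.
Sectional Session: ends 3:00pm at or before Soloist Rehearsal starts 8:00pm → clear.
Woodwind Block: ends 6:30pm at or before Soloist Rehearsal starts 8:00pm → clear.
Full Rehearsal: ends 7:30pm at or before Soloist Rehearsal starts 8:00pm → clear.

Yes — the slot is free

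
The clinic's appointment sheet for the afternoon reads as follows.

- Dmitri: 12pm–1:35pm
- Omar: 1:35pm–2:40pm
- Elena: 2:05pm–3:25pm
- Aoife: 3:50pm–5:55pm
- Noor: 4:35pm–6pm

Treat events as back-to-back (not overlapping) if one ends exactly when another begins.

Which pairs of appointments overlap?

Sorted by start: Dmitri, Omar, Elena, Aoife, Noor.
Omar starts exactly when Dmitri ends (back-to-back, no overlap), so Dmitri has no further overlaps.
Elena starts before Omar ends → Omar and Elena overlap.
Aoife starts after Omar ends, so Omar has no further overlaps.
Aoife starts after Elena ends, so Elena has no further overlaps.
Noor starts before Aoife ends → Aoife and Noor overlap.

Aoife & Noor, Elena & Omar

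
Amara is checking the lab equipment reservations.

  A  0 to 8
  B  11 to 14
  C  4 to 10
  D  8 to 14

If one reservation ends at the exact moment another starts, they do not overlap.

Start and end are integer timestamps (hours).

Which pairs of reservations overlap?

A & C, B & D, C & D

Sorted by start: A, C, D, B.
C starts before A ends → A and C overlap.
D starts exactly when A ends (back-to-back, no overlap) — done with A.
D starts before C ends → C and D overlap.
B starts after C ends.
B starts before D ends → D and B overlap.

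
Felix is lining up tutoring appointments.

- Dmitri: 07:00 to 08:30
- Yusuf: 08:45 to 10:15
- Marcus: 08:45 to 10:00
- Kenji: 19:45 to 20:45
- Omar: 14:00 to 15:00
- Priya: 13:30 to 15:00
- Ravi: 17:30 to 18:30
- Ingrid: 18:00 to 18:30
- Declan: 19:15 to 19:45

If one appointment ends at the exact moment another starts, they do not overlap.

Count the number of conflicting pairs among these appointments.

3

Two intervals overlap when each starts before the other ends.
Sorted by start: Dmitri, Yusuf, Marcus, Priya, Omar, Ravi, Ingrid, Declan, Kenji.
Yusuf starts after Dmitri ends, so Dmitri has no further overlaps.
Marcus starts before Yusuf ends → Yusuf and Marcus overlap.
Priya starts after Yusuf ends, so Yusuf has no further overlaps.
Priya starts after Marcus ends, so Marcus has no further overlaps.
Omar starts before Priya ends → Priya and Omar overlap.
Ravi starts after Priya ends, so Priya has no further overlaps.
Ravi starts after Omar ends, so Omar has no further overlaps.
Ingrid starts before Ravi ends → Ravi and Ingrid overlap.
Declan starts after Ravi ends, so Ravi has no further overlaps.
Declan starts after Ingrid ends, so Ingrid has no further overlaps.
Kenji starts exactly when Declan ends (back-to-back, no overlap).
Overlapping pairs: Ingrid & Ravi, Marcus & Yusuf, Omar & Priya — 3 in total.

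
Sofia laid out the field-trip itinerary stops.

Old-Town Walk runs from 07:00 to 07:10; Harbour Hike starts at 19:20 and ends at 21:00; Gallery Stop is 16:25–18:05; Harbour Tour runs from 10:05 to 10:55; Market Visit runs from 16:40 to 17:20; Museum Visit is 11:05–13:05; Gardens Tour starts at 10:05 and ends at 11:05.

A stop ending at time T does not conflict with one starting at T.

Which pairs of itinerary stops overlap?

Gallery Stop & Market Visit, Gardens Tour & Harbour Tour

Sorted by start: Old-Town Walk, Gardens Tour, Harbour Tour, Museum Visit, Gallery Stop, Market Visit, Harbour Hike.
Gardens Tour starts after Old-Town Walk ends — done with Old-Town Walk.
Harbour Tour starts before Gardens Tour ends → Gardens Tour and Harbour Tour overlap.
Museum Visit starts exactly when Gardens Tour ends (back-to-back, no overlap) — done with Gardens Tour.
Museum Visit starts after Harbour Tour ends — done with Harbour Tour.
Gallery Stop starts after Museum Visit ends — done with Museum Visit.
Market Visit starts before Gallery Stop ends → Gallery Stop and Market Visit overlap.
Harbour Hike starts after Gallery Stop ends.
Harbour Hike starts after Market Visit ends.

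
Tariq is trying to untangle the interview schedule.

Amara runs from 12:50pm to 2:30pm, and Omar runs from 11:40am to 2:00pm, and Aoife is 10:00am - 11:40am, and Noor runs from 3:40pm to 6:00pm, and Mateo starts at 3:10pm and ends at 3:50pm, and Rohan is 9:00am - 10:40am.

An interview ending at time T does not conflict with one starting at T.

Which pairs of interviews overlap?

Amara & Omar, Aoife & Rohan, Mateo & Noor

Sorted by start: Rohan, Aoife, Omar, Amara, Mateo, Noor.
Aoife starts before Rohan ends → Rohan and Aoife overlap.
Omar starts after Rohan ends, so nothing later overlaps Rohan either.
Omar starts exactly when Aoife ends (back-to-back, no overlap), so nothing later overlaps Aoife either.
Amara starts before Omar ends → Omar and Amara overlap.
Mateo starts after Omar ends, so nothing later overlaps Omar either.
Mateo starts after Amara ends, so nothing later overlaps Amara either.
Noor starts before Mateo ends → Mateo and Noor overlap.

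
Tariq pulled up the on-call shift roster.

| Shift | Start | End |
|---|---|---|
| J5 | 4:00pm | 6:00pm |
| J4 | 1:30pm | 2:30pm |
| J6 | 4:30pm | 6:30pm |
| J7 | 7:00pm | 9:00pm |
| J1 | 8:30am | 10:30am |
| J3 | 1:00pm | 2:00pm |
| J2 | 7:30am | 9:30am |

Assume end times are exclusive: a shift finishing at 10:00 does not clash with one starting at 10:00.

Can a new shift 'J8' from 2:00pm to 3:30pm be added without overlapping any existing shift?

No — it overlaps J4

J2: ends 9:30am at or before J8 starts 2:00pm → clear.
J1: ends 10:30am at or before J8 starts 2:00pm → clear.
J3: ends 2:00pm at or before J8 starts 2:00pm → clear.
J4: starts 1:30pm before J8 ends 3:30pm, and ends 2:30pm after J8 starts 2:00pm → overlap.
J5: starts 4:00pm at or after J8 ends 3:30pm → clear.
J6: starts 4:30pm at or after J8 ends 3:30pm → clear.
J7: starts 7:00pm at or after J8 ends 3:30pm → clear.
J8 overlaps J4.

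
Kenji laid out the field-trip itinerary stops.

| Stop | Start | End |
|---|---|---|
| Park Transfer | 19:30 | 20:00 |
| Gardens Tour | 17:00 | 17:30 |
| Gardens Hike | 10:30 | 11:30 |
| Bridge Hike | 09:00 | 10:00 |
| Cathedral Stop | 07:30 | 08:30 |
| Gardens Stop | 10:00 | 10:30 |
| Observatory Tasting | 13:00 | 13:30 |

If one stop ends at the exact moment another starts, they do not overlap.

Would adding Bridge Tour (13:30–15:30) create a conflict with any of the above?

No — it doesn't clash with anything

Cathedral Stop: ends 08:30 at or before Bridge Tour starts 13:30 → clear.
Bridge Hike: ends 10:00 at or before Bridge Tour starts 13:30 → clear.
Gardens Stop: ends 10:30 at or before Bridge Tour starts 13:30 → clear.
Gardens Hike: ends 11:30 at or before Bridge Tour starts 13:30 → clear.
Observatory Tasting: ends 13:30 at or before Bridge Tour starts 13:30 → clear.
Gardens Tour: starts 17:00 at or after Bridge Tour ends 15:30 → clear.
Park Transfer: starts 19:30 at or after Bridge Tour ends 15:30 → clear.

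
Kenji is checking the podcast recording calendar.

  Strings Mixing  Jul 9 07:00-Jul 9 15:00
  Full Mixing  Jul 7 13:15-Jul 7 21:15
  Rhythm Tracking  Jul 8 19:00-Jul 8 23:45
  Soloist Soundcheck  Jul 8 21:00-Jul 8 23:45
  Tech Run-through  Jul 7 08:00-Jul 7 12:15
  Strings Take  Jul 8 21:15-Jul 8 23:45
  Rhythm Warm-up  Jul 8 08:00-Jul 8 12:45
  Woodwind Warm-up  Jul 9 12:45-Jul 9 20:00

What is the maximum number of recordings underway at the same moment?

Walk through starts and ends in time order (an end at T is processed before a start at T):
Jul 7 08:00 start Tech Run-through → 1
Jul 7 12:15 end Tech Run-through → 0
Jul 7 13:15 start Full Mixing → 1
Jul 7 21:15 end Full Mixing → 0
Jul 8 08:00 start Rhythm Warm-up → 1
Jul 8 12:45 end Rhythm Warm-up → 0
Jul 8 19:00 start Rhythm Tracking → 1
Jul 8 21:00 start Soloist Soundcheck → 2
Jul 8 21:15 start Strings Take → 3
Jul 8 23:45 end Rhythm Tracking → 2
Jul 8 23:45 end Soloist Soundcheck → 1
Jul 8 23:45 end Strings Take → 0
Jul 9 07:00 start Strings Mixing → 1
Jul 9 12:45 start Woodwind Warm-up → 2
Jul 9 15:00 end Strings Mixing → 1
Jul 9 20:00 end Woodwind Warm-up → 0
Peak is 3, at Jul 8 21:15 (Rhythm Tracking, Soloist Soundcheck, Strings Take).

3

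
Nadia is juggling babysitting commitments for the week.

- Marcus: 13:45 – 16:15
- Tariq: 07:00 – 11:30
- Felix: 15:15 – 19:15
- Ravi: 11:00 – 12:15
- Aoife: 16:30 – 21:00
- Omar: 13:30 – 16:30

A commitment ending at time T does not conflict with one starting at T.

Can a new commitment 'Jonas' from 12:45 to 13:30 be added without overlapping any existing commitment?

Tariq: ends 11:30 at or before Jonas starts 12:45 → clear.
Ravi: ends 12:15 at or before Jonas starts 12:45 → clear.
Omar: starts 13:30 at or after Jonas ends 13:30 → clear.
Marcus: starts 13:45 at or after Jonas ends 13:30 → clear.
Felix: starts 15:15 at or after Jonas ends 13:30 → clear.
Aoife: starts 16:30 at or after Jonas ends 13:30 → clear.

Yes — the slot is free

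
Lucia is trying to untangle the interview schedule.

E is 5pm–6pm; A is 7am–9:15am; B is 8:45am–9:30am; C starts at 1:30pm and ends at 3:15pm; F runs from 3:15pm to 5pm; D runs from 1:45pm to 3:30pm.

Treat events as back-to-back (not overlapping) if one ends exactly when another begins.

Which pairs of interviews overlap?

A & B, C & D, D & F

Sorted by start: A, B, C, D, F, E.
B starts before A ends → A and B overlap.
C starts after A ends; A is clear from here.
C starts after B ends; B is clear from here.
D starts before C ends → C and D overlap.
F starts exactly when C ends (back-to-back, no overlap); C is clear from here.
F starts before D ends → D and F overlap.
E starts after D ends.
E starts exactly when F ends (back-to-back, no overlap).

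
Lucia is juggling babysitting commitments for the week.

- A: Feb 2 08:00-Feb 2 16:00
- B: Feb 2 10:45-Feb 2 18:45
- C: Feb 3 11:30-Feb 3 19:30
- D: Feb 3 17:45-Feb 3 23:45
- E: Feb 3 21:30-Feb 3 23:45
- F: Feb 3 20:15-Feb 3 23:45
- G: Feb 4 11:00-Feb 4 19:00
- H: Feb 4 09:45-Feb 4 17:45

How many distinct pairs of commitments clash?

Sorted by start: A, B, C, D, F, E, H, G.
B starts before A ends → A and B overlap.
C starts after A ends, so nothing later overlaps A either.
C starts after B ends, so nothing later overlaps B either.
D starts before C ends → C and D overlap.
F starts after C ends, so nothing later overlaps C either.
F starts before D ends → D and F overlap.
E starts before D ends → D and E overlap.
H starts after D ends, so nothing later overlaps D either.
E starts before F ends → F and E overlap.
H starts after F ends, so nothing later overlaps F either.
H starts after E ends, so nothing later overlaps E either.
G starts before H ends → H and G overlap.
Overlapping pairs: A & B, C & D, D & E, D & F, E & F, G & H — 6 in total.

6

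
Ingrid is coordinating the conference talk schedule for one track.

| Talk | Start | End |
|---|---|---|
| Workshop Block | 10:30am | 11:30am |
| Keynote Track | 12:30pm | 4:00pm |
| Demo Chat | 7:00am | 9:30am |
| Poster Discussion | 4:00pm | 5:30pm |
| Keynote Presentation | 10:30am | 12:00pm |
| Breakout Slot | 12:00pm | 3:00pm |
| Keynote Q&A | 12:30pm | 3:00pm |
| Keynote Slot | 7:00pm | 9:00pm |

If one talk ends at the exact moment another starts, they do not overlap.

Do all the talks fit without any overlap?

No

Check each pair: they overlap iff neither finishes before the other starts.
Sorted by start: Demo Chat, Workshop Block, Keynote Presentation, Breakout Slot, Keynote Track, Keynote Q&A, Poster Discussion, Keynote Slot.
Workshop Block starts after Demo Chat ends — done with Demo Chat.
Keynote Presentation starts before Workshop Block ends → Workshop Block and Keynote Presentation overlap.
That's a conflict, so the schedule is not conflict-free.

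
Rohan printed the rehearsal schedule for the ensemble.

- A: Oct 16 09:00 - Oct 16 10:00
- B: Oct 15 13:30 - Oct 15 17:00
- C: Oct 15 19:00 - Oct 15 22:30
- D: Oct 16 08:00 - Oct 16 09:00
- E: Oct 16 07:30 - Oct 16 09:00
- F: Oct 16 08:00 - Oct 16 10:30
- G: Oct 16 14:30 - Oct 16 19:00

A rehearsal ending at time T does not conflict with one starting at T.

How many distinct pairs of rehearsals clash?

4

Check each pair: they overlap iff neither finishes before the other starts.
Sorted by start: B, C, E, D, F, A, G.
C starts after B ends, so nothing later overlaps B either.
E starts after C ends, so nothing later overlaps C either.
D starts before E ends → E and D overlap.
F starts before E ends → E and F overlap.
A starts exactly when E ends (back-to-back, no overlap), so nothing later overlaps E either.
F starts before D ends → D and F overlap.
A starts exactly when D ends (back-to-back, no overlap), so nothing later overlaps D either.
A starts before F ends → F and A overlap.
G starts after F ends.
G starts after A ends.
Overlapping pairs: A & F, D & E, D & F, E & F — 4 in total.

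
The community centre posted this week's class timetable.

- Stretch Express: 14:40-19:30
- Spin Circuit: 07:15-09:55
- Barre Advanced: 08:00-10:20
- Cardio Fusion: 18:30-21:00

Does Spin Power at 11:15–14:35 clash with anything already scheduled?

Spin Circuit: ends 09:55 at or before Spin Power starts 11:15 → clear.
Barre Advanced: ends 10:20 at or before Spin Power starts 11:15 → clear.
Stretch Express: starts 14:40 at or after Spin Power ends 14:35 → clear.
Cardio Fusion: starts 18:30 at or after Spin Power ends 14:35 → clear.

No — it doesn't clash with anything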